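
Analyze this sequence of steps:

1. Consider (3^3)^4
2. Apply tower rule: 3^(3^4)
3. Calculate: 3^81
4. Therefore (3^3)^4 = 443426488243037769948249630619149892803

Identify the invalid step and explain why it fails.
Step 2: Apply tower rule: 3^(3^4)

Step 2 incorrectly states that (a^b)^c = a^(b^c). The correct rule is (a^b)^c = a^(b×c). The actual value is (3^3)^4 = 3^12 = 531441, not 3^81 = 443426488243037769948249630619149892803.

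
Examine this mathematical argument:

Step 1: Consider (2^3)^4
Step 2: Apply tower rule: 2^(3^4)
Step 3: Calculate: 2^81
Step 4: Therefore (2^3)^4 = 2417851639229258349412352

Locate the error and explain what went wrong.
Step 2: Apply tower rule: 2^(3^4)

Step 2 incorrectly states that (a^b)^c = a^(b^c). The correct rule is (a^b)^c = a^(b×c). The actual value is (2^3)^4 = 2^12 = 4096, not 2^81 = 2417851639229258349412352.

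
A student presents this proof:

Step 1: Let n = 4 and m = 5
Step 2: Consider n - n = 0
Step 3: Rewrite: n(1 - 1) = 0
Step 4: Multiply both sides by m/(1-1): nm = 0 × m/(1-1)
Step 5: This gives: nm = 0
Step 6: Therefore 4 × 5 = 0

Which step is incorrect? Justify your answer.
Step 4: Multiply both sides by m/(1-1): nm = 0 × m/(1-1)

Step 4 multiplies both sides by m/(1-1). However, 1-1 = 0, so this is multiplication by m/0, which is undefined. We cannot multiply by an undefined expression.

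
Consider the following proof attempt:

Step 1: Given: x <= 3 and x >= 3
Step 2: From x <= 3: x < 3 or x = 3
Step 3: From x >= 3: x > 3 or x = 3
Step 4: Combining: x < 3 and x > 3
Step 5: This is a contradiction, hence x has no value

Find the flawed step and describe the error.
Step 4: Combining: x < 3 and x > 3

Step 4 incorrectly combines the conditions. From x <= 3 and x >= 3, the intersection is x = 3. The error treats the 'or' cases as 'and' requirements. The correct conclusion is that x = 3 is the unique solution, not that no solution exists.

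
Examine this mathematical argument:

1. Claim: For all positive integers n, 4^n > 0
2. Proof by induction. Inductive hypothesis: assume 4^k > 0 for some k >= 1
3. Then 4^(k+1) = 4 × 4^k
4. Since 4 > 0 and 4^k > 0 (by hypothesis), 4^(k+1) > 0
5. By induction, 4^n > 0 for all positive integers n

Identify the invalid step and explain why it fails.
Step 5: By induction, 4^n > 0 for all positive integers n

Step 5 concludes the proof by induction, but no base case was ever established. A valid induction proof requires: (1) a base case proving 4^1 > 0, and (2) an inductive step showing IF 4^k > 0 THEN 4^(k+1) > 0. Steps 2-4 correctly establish the inductive step, but without the base case the conclusion in step 5 does not follow.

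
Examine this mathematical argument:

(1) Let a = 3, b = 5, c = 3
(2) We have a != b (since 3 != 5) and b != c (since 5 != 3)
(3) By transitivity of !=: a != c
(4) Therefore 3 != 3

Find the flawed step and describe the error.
Step 3: By transitivity of !=: a != c

Step 3 incorrectly applies transitivity to the '!=' relation. Transitivity states: if a R b and b R c, then a R c. However, '!=' is not transitive. Counterexample: 3 != 5 and 5 != 3, but 3 = 3 (both equal 3). Transitivity holds for relations like <, <=, =, but not for !=.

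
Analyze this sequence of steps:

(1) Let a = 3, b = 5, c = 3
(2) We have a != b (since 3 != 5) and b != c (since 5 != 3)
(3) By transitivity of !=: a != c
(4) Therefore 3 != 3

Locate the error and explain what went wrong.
Step 3: By transitivity of !=: a != c

Step 3 incorrectly applies transitivity to the '!=' relation. Transitivity states: if a R b and b R c, then a R c. However, '!=' is not transitive. Counterexample: 3 != 5 and 5 != 3, but 3 = 3 (both equal 3). Transitivity holds for relations like <, <=, =, but not for !=.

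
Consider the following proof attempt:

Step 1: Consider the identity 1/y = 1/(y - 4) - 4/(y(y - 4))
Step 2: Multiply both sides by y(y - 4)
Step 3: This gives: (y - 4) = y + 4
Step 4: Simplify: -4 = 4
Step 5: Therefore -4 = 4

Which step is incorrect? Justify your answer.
Step 3: This gives: (y - 4) = y + 4

Step 3 makes a sign error when clearing denominators. Multiplying -4/(y(y - 4)) by y(y - 4) gives -4, not +4. The correct result is (y - 4) = y - 4, which is trivially true, not (y - 4) = y + 4. (Step 1 is a valid identity: 1/(y - 4) - 4/(y(y - 4)) = (y - 4)/(y(y - 4)) = 1/y.)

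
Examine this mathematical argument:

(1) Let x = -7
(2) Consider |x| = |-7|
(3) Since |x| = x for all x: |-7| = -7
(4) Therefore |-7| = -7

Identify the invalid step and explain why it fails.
Step 3: Since |x| = x for all x: |-7| = -7

Step 3 incorrectly states that |x| = x for all x. The correct definition is |x| = x when x >= 0, and |x| = -x when x < 0. Since -7 < 0, we have |-7| = -(-7) = 7, not -7.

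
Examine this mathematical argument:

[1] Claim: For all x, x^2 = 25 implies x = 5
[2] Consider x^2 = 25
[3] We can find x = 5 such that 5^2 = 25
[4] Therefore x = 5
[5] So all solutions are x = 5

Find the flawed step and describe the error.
Step 4: Therefore x = 5

Step 4 incorrectly concludes that x = 5 is the only solution. The proof shows that x = 5 is A solution (existence), but does not show it is the ONLY solution (uniqueness). In fact, x = -5 is also a solution since (-5)^2 = 25. Finding one solution doesn't prove there are no others.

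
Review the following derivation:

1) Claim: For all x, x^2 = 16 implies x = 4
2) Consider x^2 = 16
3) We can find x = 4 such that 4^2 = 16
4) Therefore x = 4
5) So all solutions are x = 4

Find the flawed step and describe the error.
Step 4: Therefore x = 4

Step 4 incorrectly concludes that x = 4 is the only solution. The proof shows that x = 4 is A solution (existence), but does not show it is the ONLY solution (uniqueness). In fact, x = -4 is also a solution since (-4)^2 = 16. Finding one solution doesn't prove there are no others.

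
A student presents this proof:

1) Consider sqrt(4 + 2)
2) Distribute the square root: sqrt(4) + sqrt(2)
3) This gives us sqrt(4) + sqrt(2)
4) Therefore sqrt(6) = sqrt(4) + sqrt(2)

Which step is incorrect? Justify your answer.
Step 2: Distribute the square root: sqrt(4) + sqrt(2)

Step 2 incorrectly 'distributes' the square root over addition. The square root function does not distribute: sqrt(a + b) ≠ sqrt(a) + sqrt(b). In fact, sqrt(4 + 2) = sqrt(6) ≈ 2.4495, while sqrt(4) + sqrt(2) ≈ 3.4142.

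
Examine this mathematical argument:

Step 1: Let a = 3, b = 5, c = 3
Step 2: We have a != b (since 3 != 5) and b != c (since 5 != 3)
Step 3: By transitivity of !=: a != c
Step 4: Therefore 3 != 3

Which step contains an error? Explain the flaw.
Step 3: By transitivity of !=: a != c

Step 3 incorrectly applies transitivity to the '!=' relation. Transitivity states: if a R b and b R c, then a R c. However, '!=' is not transitive. Counterexample: 3 != 5 and 5 != 3, but 3 = 3 (both equal 3). Transitivity holds for relations like <, <=, =, but not for !=.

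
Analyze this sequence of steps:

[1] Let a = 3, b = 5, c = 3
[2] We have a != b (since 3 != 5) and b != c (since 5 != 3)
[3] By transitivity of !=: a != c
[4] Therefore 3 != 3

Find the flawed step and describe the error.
Step 3: By transitivity of !=: a != c

Step 3 incorrectly applies transitivity to the '!=' relation. Transitivity states: if a R b and b R c, then a R c. However, '!=' is not transitive. Counterexample: 3 != 5 and 5 != 3, but 3 = 3 (both equal 3). Transitivity holds for relations like <, <=, =, but not for !=.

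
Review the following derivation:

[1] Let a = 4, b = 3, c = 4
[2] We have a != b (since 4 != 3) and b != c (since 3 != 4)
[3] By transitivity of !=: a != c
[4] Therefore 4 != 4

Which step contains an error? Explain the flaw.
Step 3: By transitivity of !=: a != c

Step 3 incorrectly applies transitivity to the '!=' relation. Transitivity states: if a R b and b R c, then a R c. However, '!=' is not transitive. Counterexample: 4 != 3 and 3 != 4, but 4 = 4 (both equal 4). Transitivity holds for relations like <, <=, =, but not for !=.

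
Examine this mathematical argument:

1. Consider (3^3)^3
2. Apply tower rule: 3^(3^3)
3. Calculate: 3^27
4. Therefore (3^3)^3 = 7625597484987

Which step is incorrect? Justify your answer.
Step 2: Apply tower rule: 3^(3^3)

Step 2 incorrectly states that (a^b)^c = a^(b^c). The correct rule is (a^b)^c = a^(b×c). The actual value is (3^3)^3 = 3^9 = 19683, not 3^27 = 7625597484987.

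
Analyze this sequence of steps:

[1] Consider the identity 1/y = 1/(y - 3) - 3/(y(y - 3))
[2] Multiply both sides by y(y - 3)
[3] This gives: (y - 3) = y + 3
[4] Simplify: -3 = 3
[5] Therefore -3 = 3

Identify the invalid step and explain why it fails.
Step 3: This gives: (y - 3) = y + 3

Step 3 makes a sign error when clearing denominators. Multiplying -3/(y(y - 3)) by y(y - 3) gives -3, not +3. The correct result is (y - 3) = y - 3, which is trivially true, not (y - 3) = y + 3. (Step 1 is a valid identity: 1/(y - 3) - 3/(y(y - 3)) = (y - 3)/(y(y - 3)) = 1/y.)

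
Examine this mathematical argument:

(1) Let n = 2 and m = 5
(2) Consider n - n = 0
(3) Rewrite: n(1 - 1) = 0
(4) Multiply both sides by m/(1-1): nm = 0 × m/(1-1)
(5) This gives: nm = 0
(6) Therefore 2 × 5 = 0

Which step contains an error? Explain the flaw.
Step 4: Multiply both sides by m/(1-1): nm = 0 × m/(1-1)

Step 4 multiplies both sides by m/(1-1). However, 1-1 = 0, so this is multiplication by m/0, which is undefined. We cannot multiply by an undefined expression.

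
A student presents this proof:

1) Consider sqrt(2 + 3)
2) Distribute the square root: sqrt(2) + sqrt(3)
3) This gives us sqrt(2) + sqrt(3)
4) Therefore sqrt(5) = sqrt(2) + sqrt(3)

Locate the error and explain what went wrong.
Step 2: Distribute the square root: sqrt(2) + sqrt(3)

Step 2 incorrectly 'distributes' the square root over addition. The square root function does not distribute: sqrt(a + b) ≠ sqrt(a) + sqrt(b). In fact, sqrt(2 + 3) = sqrt(5) ≈ 2.2361, while sqrt(2) + sqrt(3) ≈ 3.1463.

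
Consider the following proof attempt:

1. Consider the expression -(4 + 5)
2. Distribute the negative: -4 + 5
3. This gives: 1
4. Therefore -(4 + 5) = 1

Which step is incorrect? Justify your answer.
Step 2: Distribute the negative: -4 + 5

Step 2 incorrectly distributes the negative sign. The correct distribution is -(4 + 5) = -4 - 5 = -9. The negative must be applied to both terms, not just the first. The error treats -(4 + 5) as -4 + 5, which equals 1 instead of -9.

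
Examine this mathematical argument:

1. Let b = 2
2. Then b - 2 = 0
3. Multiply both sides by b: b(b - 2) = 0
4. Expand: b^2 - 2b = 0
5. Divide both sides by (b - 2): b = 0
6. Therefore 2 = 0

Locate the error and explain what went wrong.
Step 5: Divide both sides by (b - 2): b = 0

Step 5 divides both sides by (b - 2). However, since b = 2, we have (b - 2) = 0. Division by zero is undefined, making this step invalid.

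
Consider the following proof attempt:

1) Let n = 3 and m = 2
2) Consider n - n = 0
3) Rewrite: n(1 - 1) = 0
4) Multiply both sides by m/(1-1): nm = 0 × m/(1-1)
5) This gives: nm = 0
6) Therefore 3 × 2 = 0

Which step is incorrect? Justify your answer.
Step 4: Multiply both sides by m/(1-1): nm = 0 × m/(1-1)

Step 4 multiplies both sides by m/(1-1). However, 1-1 = 0, so this is multiplication by m/0, which is undefined. We cannot multiply by an undefined expression.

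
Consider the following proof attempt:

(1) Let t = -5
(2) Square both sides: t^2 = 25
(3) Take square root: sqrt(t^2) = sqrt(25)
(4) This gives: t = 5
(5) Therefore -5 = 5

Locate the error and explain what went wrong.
Step 4: This gives: t = 5

Step 4 incorrectly states that sqrt(t^2) = t. The correct identity is sqrt(t^2) = |t|. Since t = -5 < 0, we have sqrt(t^2) = |-5| = 5, not t = -5.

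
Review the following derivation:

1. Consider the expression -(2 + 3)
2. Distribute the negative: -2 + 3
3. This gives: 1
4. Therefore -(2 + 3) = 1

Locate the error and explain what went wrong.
Step 2: Distribute the negative: -2 + 3

Step 2 incorrectly distributes the negative sign. The correct distribution is -(2 + 3) = -2 - 3 = -5. The negative must be applied to both terms, not just the first. The error treats -(2 + 3) as -2 + 3, which equals 1 instead of -5.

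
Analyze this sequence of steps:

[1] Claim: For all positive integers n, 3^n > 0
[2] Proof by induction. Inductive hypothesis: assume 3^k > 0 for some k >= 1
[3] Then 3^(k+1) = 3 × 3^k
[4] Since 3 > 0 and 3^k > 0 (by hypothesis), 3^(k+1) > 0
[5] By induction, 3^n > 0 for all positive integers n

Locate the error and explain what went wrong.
Step 5: By induction, 3^n > 0 for all positive integers n

Step 5 concludes the proof by induction, but no base case was ever established. A valid induction proof requires: (1) a base case proving 3^1 > 0, and (2) an inductive step showing IF 3^k > 0 THEN 3^(k+1) > 0. Steps 2-4 correctly establish the inductive step, but without the base case the conclusion in step 5 does not follow.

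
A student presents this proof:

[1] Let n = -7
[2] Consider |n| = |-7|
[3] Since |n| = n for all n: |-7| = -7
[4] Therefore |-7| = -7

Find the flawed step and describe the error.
Step 3: Since |n| = n for all n: |-7| = -7

Step 3 incorrectly states that |n| = n for all n. The correct definition is |n| = n when n >= 0, and |n| = -n when n < 0. Since -7 < 0, we have |-7| = -(-7) = 7, not -7.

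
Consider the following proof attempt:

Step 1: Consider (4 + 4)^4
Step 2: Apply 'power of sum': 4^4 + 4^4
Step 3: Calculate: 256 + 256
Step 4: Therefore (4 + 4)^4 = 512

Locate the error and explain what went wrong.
Step 2: Apply 'power of sum': 4^4 + 4^4

Step 2 incorrectly applies a non-existent rule '(a+b)^n = a^n + b^n'. This is false in general. The correct expansion uses the binomial theorem. The actual value is (4 + 4)^4 = 8^4 = 4096, not 512.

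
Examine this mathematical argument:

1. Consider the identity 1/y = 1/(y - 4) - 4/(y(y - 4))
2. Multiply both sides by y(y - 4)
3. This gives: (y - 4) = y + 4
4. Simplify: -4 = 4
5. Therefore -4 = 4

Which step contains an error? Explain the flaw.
Step 3: This gives: (y - 4) = y + 4

Step 3 makes a sign error when clearing denominators. Multiplying -4/(y(y - 4)) by y(y - 4) gives -4, not +4. The correct result is (y - 4) = y - 4, which is trivially true, not (y - 4) = y + 4. (Step 1 is a valid identity: 1/(y - 4) - 4/(y(y - 4)) = (y - 4)/(y(y - 4)) = 1/y.)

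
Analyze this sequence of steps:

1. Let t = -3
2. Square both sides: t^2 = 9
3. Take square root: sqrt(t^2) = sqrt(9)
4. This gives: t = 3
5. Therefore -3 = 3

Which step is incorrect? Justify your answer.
Step 4: This gives: t = 3

Step 4 incorrectly states that sqrt(t^2) = t. The correct identity is sqrt(t^2) = |t|. Since t = -3 < 0, we have sqrt(t^2) = |-3| = 3, not t = -3.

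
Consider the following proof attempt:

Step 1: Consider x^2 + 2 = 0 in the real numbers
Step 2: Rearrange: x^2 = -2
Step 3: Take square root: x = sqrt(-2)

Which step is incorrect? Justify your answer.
Step 3: Take square root: x = sqrt(-2)

Step 3 takes the square root of -2, which is negative. In the real number system, the square root of a negative number is undefined. The equation x^2 + 2 = 0 has no real solutions. Square roots of negative numbers only exist in the complex numbers.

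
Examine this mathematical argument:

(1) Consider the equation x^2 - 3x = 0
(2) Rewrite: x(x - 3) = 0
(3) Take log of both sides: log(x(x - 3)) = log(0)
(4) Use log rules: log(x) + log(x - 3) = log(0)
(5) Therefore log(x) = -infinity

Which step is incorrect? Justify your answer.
Step 3: Take log of both sides: log(x(x - 3)) = log(0)

Step 3 takes the logarithm of both sides, resulting in log(0) on the right side. The logarithm is only defined for positive numbers; log(0) is undefined (approaches negative infinity). This operation is invalid.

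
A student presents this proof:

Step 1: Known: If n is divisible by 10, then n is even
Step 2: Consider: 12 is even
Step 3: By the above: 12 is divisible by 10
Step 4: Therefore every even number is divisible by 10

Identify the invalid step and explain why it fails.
Step 3: By the above: 12 is divisible by 10

Step 3 commits the fallacy of affirming the consequent. The known fact 'divisible by 10 → even' does NOT imply 'even → divisible by 10'. That would be the converse, which is false. For example, 12 is even but 12 ÷ 10 = 1.20, which is not an integer.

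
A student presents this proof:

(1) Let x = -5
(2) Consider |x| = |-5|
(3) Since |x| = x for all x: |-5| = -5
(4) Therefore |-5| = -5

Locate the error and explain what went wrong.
Step 3: Since |x| = x for all x: |-5| = -5

Step 3 incorrectly states that |x| = x for all x. The correct definition is |x| = x when x >= 0, and |x| = -x when x < 0. Since -5 < 0, we have |-5| = -(-5) = 5, not -5.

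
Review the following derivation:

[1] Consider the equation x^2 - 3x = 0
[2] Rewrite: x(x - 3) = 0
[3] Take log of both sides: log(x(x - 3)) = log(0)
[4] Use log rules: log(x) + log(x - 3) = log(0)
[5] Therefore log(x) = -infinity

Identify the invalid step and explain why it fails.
Step 3: Take log of both sides: log(x(x - 3)) = log(0)

Step 3 takes the logarithm of both sides, resulting in log(0) on the right side. The logarithm is only defined for positive numbers; log(0) is undefined (approaches negative infinity). This operation is invalid.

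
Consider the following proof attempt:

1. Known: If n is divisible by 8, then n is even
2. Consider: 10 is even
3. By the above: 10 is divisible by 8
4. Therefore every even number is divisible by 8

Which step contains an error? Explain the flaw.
Step 3: By the above: 10 is divisible by 8

Step 3 commits the fallacy of affirming the consequent. The known fact 'divisible by 8 → even' does NOT imply 'even → divisible by 8'. That would be the converse, which is false. For example, 10 is even but 10 ÷ 8 = 1.25, which is not an integer.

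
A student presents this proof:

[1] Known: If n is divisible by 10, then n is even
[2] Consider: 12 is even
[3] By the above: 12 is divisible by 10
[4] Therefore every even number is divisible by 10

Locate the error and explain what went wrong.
Step 3: By the above: 12 is divisible by 10

Step 3 commits the fallacy of affirming the consequent. The known fact 'divisible by 10 → even' does NOT imply 'even → divisible by 10'. That would be the converse, which is false. For example, 12 is even but 12 ÷ 10 = 1.20, which is not an integer.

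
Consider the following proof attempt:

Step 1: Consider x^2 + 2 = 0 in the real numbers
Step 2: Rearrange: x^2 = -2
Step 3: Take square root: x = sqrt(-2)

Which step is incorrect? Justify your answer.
Step 3: Take square root: x = sqrt(-2)

Step 3 takes the square root of -2, which is negative. In the real number system, the square root of a negative number is undefined. The equation x^2 + 2 = 0 has no real solutions. Square roots of negative numbers only exist in the complex numbers.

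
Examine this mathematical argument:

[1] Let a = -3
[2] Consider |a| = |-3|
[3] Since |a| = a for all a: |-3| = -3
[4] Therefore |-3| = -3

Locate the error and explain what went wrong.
Step 3: Since |a| = a for all a: |-3| = -3

Step 3 incorrectly states that |a| = a for all a. The correct definition is |a| = a when a >= 0, and |a| = -a when a < 0. Since -3 < 0, we have |-3| = -(-3) = 3, not -3.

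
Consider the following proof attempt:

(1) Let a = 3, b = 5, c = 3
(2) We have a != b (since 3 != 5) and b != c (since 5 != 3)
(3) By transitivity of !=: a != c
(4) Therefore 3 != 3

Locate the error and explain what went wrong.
Step 3: By transitivity of !=: a != c

Step 3 incorrectly applies transitivity to the '!=' relation. Transitivity states: if a R b and b R c, then a R c. However, '!=' is not transitive. Counterexample: 3 != 5 and 5 != 3, but 3 = 3 (both equal 3). Transitivity holds for relations like <, <=, =, but not for !=.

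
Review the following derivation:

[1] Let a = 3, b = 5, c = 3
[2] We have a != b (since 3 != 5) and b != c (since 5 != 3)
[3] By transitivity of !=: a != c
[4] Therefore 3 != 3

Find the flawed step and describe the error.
Step 3: By transitivity of !=: a != c

Step 3 incorrectly applies transitivity to the '!=' relation. Transitivity states: if a R b and b R c, then a R c. However, '!=' is not transitive. Counterexample: 3 != 5 and 5 != 3, but 3 = 3 (both equal 3). Transitivity holds for relations like <, <=, =, but not for !=.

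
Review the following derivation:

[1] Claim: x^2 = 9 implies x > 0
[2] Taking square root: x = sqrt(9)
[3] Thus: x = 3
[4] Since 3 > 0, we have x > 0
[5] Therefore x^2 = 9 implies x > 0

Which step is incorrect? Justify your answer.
Step 2: Taking square root: x = sqrt(9)

Step 2 takes the square root and assumes the positive root only. The equation x^2 = 9 actually has two solutions: x = 3 and x = -3. The proof silently assumes x > 0 without justification, then uses this assumption to conclude x > 0, which is circular. The counterexample x = -3 shows the claim is false.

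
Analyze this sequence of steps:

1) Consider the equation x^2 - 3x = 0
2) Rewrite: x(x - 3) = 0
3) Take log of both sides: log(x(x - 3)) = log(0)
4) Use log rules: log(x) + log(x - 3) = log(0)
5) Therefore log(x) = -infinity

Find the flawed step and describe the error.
Step 3: Take log of both sides: log(x(x - 3)) = log(0)

Step 3 takes the logarithm of both sides, resulting in log(0) on the right side. The logarithm is only defined for positive numbers; log(0) is undefined (approaches negative infinity). This operation is invalid.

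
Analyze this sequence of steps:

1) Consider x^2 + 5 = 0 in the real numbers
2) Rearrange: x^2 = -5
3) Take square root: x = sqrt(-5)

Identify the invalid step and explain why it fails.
Step 3: Take square root: x = sqrt(-5)

Step 3 takes the square root of -5, which is negative. In the real number system, the square root of a negative number is undefined. The equation x^2 + 5 = 0 has no real solutions. Square roots of negative numbers only exist in the complex numbers.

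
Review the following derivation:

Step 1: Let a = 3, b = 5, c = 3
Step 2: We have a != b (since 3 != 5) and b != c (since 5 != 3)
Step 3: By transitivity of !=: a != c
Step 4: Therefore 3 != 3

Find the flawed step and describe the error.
Step 3: By transitivity of !=: a != c

Step 3 incorrectly applies transitivity to the '!=' relation. Transitivity states: if a R b and b R c, then a R c. However, '!=' is not transitive. Counterexample: 3 != 5 and 5 != 3, but 3 = 3 (both equal 3). Transitivity holds for relations like <, <=, =, but not for !=.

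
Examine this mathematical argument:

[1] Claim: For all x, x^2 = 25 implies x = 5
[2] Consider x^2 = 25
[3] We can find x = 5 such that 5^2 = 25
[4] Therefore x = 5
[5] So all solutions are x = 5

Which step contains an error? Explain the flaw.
Step 4: Therefore x = 5

Step 4 incorrectly concludes that x = 5 is the only solution. The proof shows that x = 5 is A solution (existence), but does not show it is the ONLY solution (uniqueness). In fact, x = -5 is also a solution since (-5)^2 = 25. Finding one solution doesn't prove there are no others.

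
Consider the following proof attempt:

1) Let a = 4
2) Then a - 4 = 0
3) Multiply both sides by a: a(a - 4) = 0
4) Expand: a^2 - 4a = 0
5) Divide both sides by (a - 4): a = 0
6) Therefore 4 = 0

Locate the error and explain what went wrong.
Step 5: Divide both sides by (a - 4): a = 0

Step 5 divides both sides by (a - 4). However, since a = 4, we have (a - 4) = 0. Division by zero is undefined, making this step invalid.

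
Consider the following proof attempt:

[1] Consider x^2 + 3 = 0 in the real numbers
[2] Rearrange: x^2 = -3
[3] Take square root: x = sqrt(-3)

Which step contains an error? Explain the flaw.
Step 3: Take square root: x = sqrt(-3)

Step 3 takes the square root of -3, which is negative. In the real number system, the square root of a negative number is undefined. The equation x^2 + 3 = 0 has no real solutions. Square roots of negative numbers only exist in the complex numbers.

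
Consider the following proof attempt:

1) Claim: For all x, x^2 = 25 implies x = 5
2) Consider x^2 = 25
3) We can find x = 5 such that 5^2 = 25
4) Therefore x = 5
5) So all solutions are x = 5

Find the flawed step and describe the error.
Step 4: Therefore x = 5

Step 4 incorrectly concludes that x = 5 is the only solution. The proof shows that x = 5 is A solution (existence), but does not show it is the ONLY solution (uniqueness). In fact, x = -5 is also a solution since (-5)^2 = 25. Finding one solution doesn't prove there are no others.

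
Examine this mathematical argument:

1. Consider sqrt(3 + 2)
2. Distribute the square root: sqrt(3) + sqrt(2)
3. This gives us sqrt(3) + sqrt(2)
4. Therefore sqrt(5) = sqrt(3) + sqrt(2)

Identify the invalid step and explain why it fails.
Step 2: Distribute the square root: sqrt(3) + sqrt(2)

Step 2 incorrectly 'distributes' the square root over addition. The square root function does not distribute: sqrt(a + b) ≠ sqrt(a) + sqrt(b). In fact, sqrt(3 + 2) = sqrt(5) ≈ 2.2361, while sqrt(3) + sqrt(2) ≈ 3.1463.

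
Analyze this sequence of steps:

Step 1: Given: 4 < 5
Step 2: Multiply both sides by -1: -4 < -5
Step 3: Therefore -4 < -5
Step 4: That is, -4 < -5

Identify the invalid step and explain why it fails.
Step 2: Multiply both sides by -1: -4 < -5

Step 2 multiplies both sides by -1 but fails to reverse the inequality sign. When multiplying (or dividing) an inequality by a negative number, the direction must be reversed. Since 4 < 5, we should get -4 > -5, i.e., -4 > -5.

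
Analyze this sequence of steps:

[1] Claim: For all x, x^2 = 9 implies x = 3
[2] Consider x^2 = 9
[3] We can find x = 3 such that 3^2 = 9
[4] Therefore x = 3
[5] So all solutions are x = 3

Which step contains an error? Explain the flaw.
Step 4: Therefore x = 3

Step 4 incorrectly concludes that x = 3 is the only solution. The proof shows that x = 3 is A solution (existence), but does not show it is the ONLY solution (uniqueness). In fact, x = -3 is also a solution since (-3)^2 = 9. Finding one solution doesn't prove there are no others.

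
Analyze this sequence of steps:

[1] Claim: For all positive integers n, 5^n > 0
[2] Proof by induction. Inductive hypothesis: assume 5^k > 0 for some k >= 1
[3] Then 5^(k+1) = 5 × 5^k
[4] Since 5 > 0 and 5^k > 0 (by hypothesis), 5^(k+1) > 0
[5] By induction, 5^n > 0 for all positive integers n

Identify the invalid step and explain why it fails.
Step 5: By induction, 5^n > 0 for all positive integers n

Step 5 concludes the proof by induction, but no base case was ever established. A valid induction proof requires: (1) a base case proving 5^1 > 0, and (2) an inductive step showing IF 5^k > 0 THEN 5^(k+1) > 0. Steps 2-4 correctly establish the inductive step, but without the base case the conclusion in step 5 does not follow.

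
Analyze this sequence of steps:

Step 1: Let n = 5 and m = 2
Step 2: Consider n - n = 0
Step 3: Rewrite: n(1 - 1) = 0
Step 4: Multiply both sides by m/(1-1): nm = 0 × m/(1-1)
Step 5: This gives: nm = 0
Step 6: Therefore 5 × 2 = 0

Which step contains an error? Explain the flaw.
Step 4: Multiply both sides by m/(1-1): nm = 0 × m/(1-1)

Step 4 multiplies both sides by m/(1-1). However, 1-1 = 0, so this is multiplication by m/0, which is undefined. We cannot multiply by an undefined expression.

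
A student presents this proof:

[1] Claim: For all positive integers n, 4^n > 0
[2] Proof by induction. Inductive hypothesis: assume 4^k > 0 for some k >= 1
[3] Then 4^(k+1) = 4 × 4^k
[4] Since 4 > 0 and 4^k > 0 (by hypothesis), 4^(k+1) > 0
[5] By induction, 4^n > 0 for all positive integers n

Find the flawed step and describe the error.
Step 5: By induction, 4^n > 0 for all positive integers n

Step 5 concludes the proof by induction, but no base case was ever established. A valid induction proof requires: (1) a base case proving 4^1 > 0, and (2) an inductive step showing IF 4^k > 0 THEN 4^(k+1) > 0. Steps 2-4 correctly establish the inductive step, but without the base case the conclusion in step 5 does not follow.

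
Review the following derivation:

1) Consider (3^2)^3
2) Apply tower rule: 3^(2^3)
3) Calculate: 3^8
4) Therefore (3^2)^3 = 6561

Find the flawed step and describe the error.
Step 2: Apply tower rule: 3^(2^3)

Step 2 incorrectly states that (a^b)^c = a^(b^c). The correct rule is (a^b)^c = a^(b×c). The actual value is (3^2)^3 = 3^6 = 729, not 3^8 = 6561.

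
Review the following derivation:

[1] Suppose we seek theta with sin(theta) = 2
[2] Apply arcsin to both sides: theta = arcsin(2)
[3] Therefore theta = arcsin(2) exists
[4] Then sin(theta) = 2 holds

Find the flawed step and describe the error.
Step 2: Apply arcsin to both sides: theta = arcsin(2)

Step 2 applies arcsin to 2. However, arcsin(x) is only defined for x in [-1, 1] because sin(theta) can only produce values in that range. Since |2| > 1, arcsin(2) is undefined. There is no angle whose sine equals 2.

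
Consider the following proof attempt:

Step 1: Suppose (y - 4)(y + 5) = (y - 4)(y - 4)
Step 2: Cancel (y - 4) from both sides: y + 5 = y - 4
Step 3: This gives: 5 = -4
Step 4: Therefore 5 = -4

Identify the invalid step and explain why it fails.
Step 2: Cancel (y - 4) from both sides: y + 5 = y - 4

Step 2 cancels (y - 4) from both sides. This is only valid if (y - 4) ≠ 0, i.e., y ≠ 4. When y = 4, both sides equal zero regardless of the other factors. The correct approach requires considering y = 4 as a separate case.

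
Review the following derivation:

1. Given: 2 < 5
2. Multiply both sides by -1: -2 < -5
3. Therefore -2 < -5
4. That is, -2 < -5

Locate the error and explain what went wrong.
Step 2: Multiply both sides by -1: -2 < -5

Step 2 multiplies both sides by -1 but fails to reverse the inequality sign. When multiplying (or dividing) an inequality by a negative number, the direction must be reversed. Since 2 < 5, we should get -2 > -5, i.e., -2 > -5.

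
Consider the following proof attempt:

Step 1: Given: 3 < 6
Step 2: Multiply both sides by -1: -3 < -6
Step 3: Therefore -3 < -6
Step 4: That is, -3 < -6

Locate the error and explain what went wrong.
Step 2: Multiply both sides by -1: -3 < -6

Step 2 multiplies both sides by -1 but fails to reverse the inequality sign. When multiplying (or dividing) an inequality by a negative number, the direction must be reversed. Since 3 < 6, we should get -3 > -6, i.e., -3 > -6.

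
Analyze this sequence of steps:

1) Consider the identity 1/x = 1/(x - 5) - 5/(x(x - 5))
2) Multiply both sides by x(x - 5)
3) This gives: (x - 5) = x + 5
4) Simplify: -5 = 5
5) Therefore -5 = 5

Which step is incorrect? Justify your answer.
Step 3: This gives: (x - 5) = x + 5

Step 3 makes a sign error when clearing denominators. Multiplying -5/(x(x - 5)) by x(x - 5) gives -5, not +5. The correct result is (x - 5) = x - 5, which is trivially true, not (x - 5) = x + 5. (Step 1 is a valid identity: 1/(x - 5) - 5/(x(x - 5)) = (x - 5)/(x(x - 5)) = 1/x.)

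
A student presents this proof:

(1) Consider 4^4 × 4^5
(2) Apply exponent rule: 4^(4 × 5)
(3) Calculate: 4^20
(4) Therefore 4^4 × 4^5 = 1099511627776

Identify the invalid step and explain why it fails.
Step 2: Apply exponent rule: 4^(4 × 5)

Step 2 incorrectly states that a^b × a^c = a^(b×c). The correct rule is a^b × a^c = a^(b+c). The actual value is 4^4 × 4^5 = 4^9 = 262144, not 4^20 = 1099511627776.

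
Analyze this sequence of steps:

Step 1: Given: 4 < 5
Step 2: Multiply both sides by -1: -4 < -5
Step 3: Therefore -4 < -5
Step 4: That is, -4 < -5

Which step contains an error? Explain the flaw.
Step 2: Multiply both sides by -1: -4 < -5

Step 2 multiplies both sides by -1 but fails to reverse the inequality sign. When multiplying (or dividing) an inequality by a negative number, the direction must be reversed. Since 4 < 5, we should get -4 > -5, i.e., -4 > -5.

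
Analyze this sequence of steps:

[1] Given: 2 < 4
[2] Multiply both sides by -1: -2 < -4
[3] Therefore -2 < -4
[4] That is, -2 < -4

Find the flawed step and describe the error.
Step 2: Multiply both sides by -1: -2 < -4

Step 2 multiplies both sides by -1 but fails to reverse the inequality sign. When multiplying (or dividing) an inequality by a negative number, the direction must be reversed. Since 2 < 4, we should get -2 > -4, i.e., -2 > -4.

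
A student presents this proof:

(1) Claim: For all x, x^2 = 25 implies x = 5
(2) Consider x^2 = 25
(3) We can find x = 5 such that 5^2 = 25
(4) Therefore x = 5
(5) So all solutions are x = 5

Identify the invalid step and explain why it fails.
Step 4: Therefore x = 5

Step 4 incorrectly concludes that x = 5 is the only solution. The proof shows that x = 5 is A solution (existence), but does not show it is the ONLY solution (uniqueness). In fact, x = -5 is also a solution since (-5)^2 = 25. Finding one solution doesn't prove there are no others.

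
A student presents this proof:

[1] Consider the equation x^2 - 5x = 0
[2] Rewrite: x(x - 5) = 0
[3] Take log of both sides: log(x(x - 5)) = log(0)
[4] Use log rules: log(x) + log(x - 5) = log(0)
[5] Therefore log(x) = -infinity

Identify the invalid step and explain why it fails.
Step 3: Take log of both sides: log(x(x - 5)) = log(0)

Step 3 takes the logarithm of both sides, resulting in log(0) on the right side. The logarithm is only defined for positive numbers; log(0) is undefined (approaches negative infinity). This operation is invalid.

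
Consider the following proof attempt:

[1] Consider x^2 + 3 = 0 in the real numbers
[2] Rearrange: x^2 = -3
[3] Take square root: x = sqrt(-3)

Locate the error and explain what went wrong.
Step 3: Take square root: x = sqrt(-3)

Step 3 takes the square root of -3, which is negative. In the real number system, the square root of a negative number is undefined. The equation x^2 + 3 = 0 has no real solutions. Square roots of negative numbers only exist in the complex numbers.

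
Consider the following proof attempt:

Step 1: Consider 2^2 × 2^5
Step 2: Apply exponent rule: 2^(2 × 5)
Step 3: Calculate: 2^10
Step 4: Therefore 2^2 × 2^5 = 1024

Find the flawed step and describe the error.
Step 2: Apply exponent rule: 2^(2 × 5)

Step 2 incorrectly states that a^b × a^c = a^(b×c). The correct rule is a^b × a^c = a^(b+c). The actual value is 2^2 × 2^5 = 2^7 = 128, not 2^10 = 1024.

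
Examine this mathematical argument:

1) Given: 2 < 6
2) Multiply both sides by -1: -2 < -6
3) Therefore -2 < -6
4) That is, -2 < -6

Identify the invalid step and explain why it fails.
Step 2: Multiply both sides by -1: -2 < -6

Step 2 multiplies both sides by -1 but fails to reverse the inequality sign. When multiplying (or dividing) an inequality by a negative number, the direction must be reversed. Since 2 < 6, we should get -2 > -6, i.e., -2 > -6.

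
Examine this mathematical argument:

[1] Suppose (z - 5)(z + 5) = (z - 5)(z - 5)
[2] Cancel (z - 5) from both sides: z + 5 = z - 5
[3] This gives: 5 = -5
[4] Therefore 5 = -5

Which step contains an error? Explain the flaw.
Step 2: Cancel (z - 5) from both sides: z + 5 = z - 5

Step 2 cancels (z - 5) from both sides. This is only valid if (z - 5) ≠ 0, i.e., z ≠ 5. When z = 5, both sides equal zero regardless of the other factors. The correct approach requires considering z = 5 as a separate case.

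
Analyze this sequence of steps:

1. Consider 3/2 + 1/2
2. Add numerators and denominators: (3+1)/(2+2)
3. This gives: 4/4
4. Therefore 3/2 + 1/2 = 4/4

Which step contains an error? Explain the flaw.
Step 2: Add numerators and denominators: (3+1)/(2+2)

Step 2 incorrectly adds fractions by separately adding numerators and denominators. This is wrong. The correct method requires a common denominator: 3/2 + 1/2 = (3×2 + 1×2)/(2×2) = 8/4 = 2. The method used gives 4/4, which is different.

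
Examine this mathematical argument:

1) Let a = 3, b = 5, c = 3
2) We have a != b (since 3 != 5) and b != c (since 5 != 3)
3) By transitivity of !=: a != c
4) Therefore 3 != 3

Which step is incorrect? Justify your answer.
Step 3: By transitivity of !=: a != c

Step 3 incorrectly applies transitivity to the '!=' relation. Transitivity states: if a R b and b R c, then a R c. However, '!=' is not transitive. Counterexample: 3 != 5 and 5 != 3, but 3 = 3 (both equal 3). Transitivity holds for relations like <, <=, =, but not for !=.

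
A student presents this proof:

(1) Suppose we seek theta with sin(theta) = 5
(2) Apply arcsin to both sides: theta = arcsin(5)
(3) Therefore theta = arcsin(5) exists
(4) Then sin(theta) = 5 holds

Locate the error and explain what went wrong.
Step 2: Apply arcsin to both sides: theta = arcsin(5)

Step 2 applies arcsin to 5. However, arcsin(x) is only defined for x in [-1, 1] because sin(theta) can only produce values in that range. Since |5| > 1, arcsin(5) is undefined. There is no angle whose sine equals 5.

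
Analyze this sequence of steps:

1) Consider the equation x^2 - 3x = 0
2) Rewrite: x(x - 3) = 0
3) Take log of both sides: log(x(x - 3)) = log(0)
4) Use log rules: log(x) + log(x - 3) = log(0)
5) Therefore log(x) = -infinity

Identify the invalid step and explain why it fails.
Step 3: Take log of both sides: log(x(x - 3)) = log(0)

Step 3 takes the logarithm of both sides, resulting in log(0) on the right side. The logarithm is only defined for positive numbers; log(0) is undefined (approaches negative infinity). This operation is invalid.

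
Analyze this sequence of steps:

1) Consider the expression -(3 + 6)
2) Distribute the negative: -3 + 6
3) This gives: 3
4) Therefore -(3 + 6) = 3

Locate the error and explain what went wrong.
Step 2: Distribute the negative: -3 + 6

Step 2 incorrectly distributes the negative sign. The correct distribution is -(3 + 6) = -3 - 6 = -9. The negative must be applied to both terms, not just the first. The error treats -(3 + 6) as -3 + 6, which equals 3 instead of -9.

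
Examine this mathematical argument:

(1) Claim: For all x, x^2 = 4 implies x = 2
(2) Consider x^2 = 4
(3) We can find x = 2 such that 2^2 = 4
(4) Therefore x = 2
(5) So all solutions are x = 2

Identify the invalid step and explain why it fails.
Step 4: Therefore x = 2

Step 4 incorrectly concludes that x = 2 is the only solution. The proof shows that x = 2 is A solution (existence), but does not show it is the ONLY solution (uniqueness). In fact, x = -2 is also a solution since (-2)^2 = 4. Finding one solution doesn't prove there are no others.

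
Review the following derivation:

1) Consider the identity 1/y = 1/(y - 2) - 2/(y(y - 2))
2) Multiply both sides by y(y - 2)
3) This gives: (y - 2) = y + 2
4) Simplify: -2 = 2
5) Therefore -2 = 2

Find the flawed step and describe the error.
Step 3: This gives: (y - 2) = y + 2

Step 3 makes a sign error when clearing denominators. Multiplying -2/(y(y - 2)) by y(y - 2) gives -2, not +2. The correct result is (y - 2) = y - 2, which is trivially true, not (y - 2) = y + 2. (Step 1 is a valid identity: 1/(y - 2) - 2/(y(y - 2)) = (y - 2)/(y(y - 2)) = 1/y.)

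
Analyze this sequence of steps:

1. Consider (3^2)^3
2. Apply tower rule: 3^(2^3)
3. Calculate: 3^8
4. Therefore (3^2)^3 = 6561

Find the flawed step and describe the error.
Step 2: Apply tower rule: 3^(2^3)

Step 2 incorrectly states that (a^b)^c = a^(b^c). The correct rule is (a^b)^c = a^(b×c). The actual value is (3^2)^3 = 3^6 = 729, not 3^8 = 6561.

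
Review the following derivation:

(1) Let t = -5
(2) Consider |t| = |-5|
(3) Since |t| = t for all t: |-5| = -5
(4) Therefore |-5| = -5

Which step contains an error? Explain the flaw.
Step 3: Since |t| = t for all t: |-5| = -5

Step 3 incorrectly states that |t| = t for all t. The correct definition is |t| = t when t >= 0, and |t| = -t when t < 0. Since -5 < 0, we have |-5| = -(-5) = 5, not -5.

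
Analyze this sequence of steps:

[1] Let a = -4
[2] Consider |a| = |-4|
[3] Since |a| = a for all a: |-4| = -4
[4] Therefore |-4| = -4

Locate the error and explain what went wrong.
Step 3: Since |a| = a for all a: |-4| = -4

Step 3 incorrectly states that |a| = a for all a. The correct definition is |a| = a when a >= 0, and |a| = -a when a < 0. Since -4 < 0, we have |-4| = -(-4) = 4, not -4.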